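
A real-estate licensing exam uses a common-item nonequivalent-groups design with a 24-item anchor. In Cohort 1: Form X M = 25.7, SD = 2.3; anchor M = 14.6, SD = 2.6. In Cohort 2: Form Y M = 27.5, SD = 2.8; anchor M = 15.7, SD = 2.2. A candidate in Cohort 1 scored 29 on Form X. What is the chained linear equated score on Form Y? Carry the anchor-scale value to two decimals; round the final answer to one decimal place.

Form X → anchor (Cohort 1): v = (2.6/2.3)(29 − 25.7) + 14.6 = 18.33
anchor → Form Y (Cohort 2): y = (2.8/2.2)(18.33 − 15.7) + 27.5 = 30.8

30.8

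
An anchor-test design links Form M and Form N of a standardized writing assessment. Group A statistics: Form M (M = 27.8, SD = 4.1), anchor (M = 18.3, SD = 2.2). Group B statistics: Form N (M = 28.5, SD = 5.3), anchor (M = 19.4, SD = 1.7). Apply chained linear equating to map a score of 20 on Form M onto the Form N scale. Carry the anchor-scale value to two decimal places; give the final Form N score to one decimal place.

Form M → anchor (Group A): v = (2.2/4.1)(20 − 27.8) + 18.3 = 14.11
anchor → Form N (Group B): y = (5.3/1.7)(14.11 − 19.4) + 28.5 = 12.0

12.0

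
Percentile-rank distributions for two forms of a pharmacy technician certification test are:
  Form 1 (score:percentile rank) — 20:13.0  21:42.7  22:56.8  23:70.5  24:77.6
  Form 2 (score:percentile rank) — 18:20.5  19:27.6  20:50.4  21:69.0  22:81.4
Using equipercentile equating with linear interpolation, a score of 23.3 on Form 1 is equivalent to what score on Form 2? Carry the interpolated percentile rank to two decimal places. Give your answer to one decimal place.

21.3

PR of 23.3 on Form 1: 70.5 + (23.3 − 23)/(24 − 23) × (77.6 − 70.5) = 72.63
On Form 2, PR 72.63 falls between score 21 (PR 69.0) and 22 (PR 81.4).
Interpolate: 21 + (72.63 − 69.0)/(81.4 − 69.0) × (22 − 21) = 21.3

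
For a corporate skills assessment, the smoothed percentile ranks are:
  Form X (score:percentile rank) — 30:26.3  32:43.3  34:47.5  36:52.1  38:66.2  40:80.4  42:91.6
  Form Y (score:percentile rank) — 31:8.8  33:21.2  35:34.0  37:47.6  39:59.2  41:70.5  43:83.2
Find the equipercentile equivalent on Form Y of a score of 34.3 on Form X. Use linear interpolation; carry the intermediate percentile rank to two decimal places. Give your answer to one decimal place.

PR of 34.3 on Form X: 47.5 + (34.3 − 34)/(36 − 34) × (52.1 − 47.5) = 48.19
On Form Y, PR 48.19 falls between score 37 (PR 47.6) and 39 (PR 59.2).
Interpolate: 37 + (48.19 − 47.6)/(59.2 − 47.6) × (39 − 37) = 37.1

37.1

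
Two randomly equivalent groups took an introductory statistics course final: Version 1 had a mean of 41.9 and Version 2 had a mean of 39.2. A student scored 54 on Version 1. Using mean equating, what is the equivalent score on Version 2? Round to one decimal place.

Mean equating: y = x + (M_Y − M_X) = 54 + (39.2 − 41.9) = 51.3

51.3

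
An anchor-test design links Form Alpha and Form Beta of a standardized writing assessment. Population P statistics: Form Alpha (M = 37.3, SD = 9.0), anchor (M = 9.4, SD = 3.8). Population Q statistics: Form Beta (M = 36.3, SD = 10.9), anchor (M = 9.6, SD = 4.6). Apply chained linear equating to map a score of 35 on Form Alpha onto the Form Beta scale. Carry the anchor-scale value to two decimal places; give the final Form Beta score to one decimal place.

Form Alpha → anchor (Population P): v = (3.8/9.0)(35 − 37.3) + 9.4 = 8.43
anchor → Form Beta (Population Q): y = (10.9/4.6)(8.43 − 9.6) + 36.3 = 33.5

33.5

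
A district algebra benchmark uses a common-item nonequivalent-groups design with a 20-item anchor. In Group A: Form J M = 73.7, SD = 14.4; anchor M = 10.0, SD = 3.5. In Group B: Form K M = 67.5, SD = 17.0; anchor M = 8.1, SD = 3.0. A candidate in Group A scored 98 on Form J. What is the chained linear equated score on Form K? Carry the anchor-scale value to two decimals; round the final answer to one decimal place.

111.8

Form J → anchor (Group A): v = (3.5/14.4)(98 − 73.7) + 10.0 = 15.91
anchor → Form K (Group B): y = (17.0/3.0)(15.91 − 8.1) + 67.5 = 111.8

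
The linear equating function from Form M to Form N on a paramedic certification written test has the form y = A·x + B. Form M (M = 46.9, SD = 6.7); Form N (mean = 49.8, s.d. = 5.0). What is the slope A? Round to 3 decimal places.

0.746

A = SD_Y / SD_X = 5.0 / 6.7 = 0.746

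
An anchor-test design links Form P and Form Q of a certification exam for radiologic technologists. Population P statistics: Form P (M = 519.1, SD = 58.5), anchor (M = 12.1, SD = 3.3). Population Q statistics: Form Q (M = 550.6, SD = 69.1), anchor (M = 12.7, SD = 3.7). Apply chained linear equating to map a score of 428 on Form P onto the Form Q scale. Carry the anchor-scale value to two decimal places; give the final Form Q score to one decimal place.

443.4

Form P → anchor (Population P): v = (3.3/58.5)(428 − 519.1) + 12.1 = 6.96
anchor → Form Q (Population Q): y = (69.1/3.7)(6.96 − 12.7) + 550.6 = 443.4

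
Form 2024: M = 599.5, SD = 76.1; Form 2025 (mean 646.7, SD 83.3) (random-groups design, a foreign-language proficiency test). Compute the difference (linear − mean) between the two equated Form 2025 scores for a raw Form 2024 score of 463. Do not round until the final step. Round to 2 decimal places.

-12.91

Mean-equated: 463 + (646.7 − 599.5) = 510.20
Linear-equated: (83.3/76.1)(463 − 599.5) + 646.7 = 497.285
Difference = 497.285 − 510.20 = -12.91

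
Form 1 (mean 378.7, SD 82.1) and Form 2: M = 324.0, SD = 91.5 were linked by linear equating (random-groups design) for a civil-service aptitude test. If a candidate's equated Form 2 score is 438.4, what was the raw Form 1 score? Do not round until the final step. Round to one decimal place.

481.3

Invert y = (SD_Y/SD_X)(x − M_X) + M_Y:
x = (SD_X/SD_Y)(y − M_Y) + M_X = (82.1/91.5)(438.4 − 324.0) + 378.7
x = 0.897268 × 114.400 + 378.7 = 481.3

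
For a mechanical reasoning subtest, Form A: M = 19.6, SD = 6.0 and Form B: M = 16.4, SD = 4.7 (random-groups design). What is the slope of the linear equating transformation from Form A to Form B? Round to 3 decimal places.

A = SD_Y / SD_X = 4.7 / 6.0 = 0.783

0.783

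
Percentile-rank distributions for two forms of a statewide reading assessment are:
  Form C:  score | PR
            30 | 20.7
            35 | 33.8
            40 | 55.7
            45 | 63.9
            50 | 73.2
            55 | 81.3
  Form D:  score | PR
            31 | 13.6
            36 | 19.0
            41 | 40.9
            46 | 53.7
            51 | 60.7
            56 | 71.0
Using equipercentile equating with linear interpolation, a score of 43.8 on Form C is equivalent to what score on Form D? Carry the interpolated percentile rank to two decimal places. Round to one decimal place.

51.6

PR of 43.8 on Form C: 55.7 + (43.8 − 40)/(45 − 40) × (63.9 − 55.7) = 61.93
On Form D, PR 61.93 falls between score 51 (PR 60.7) and 56 (PR 71.0).
Interpolate: 51 + (61.93 − 60.7)/(71.0 − 60.7) × (56 − 51) = 51.6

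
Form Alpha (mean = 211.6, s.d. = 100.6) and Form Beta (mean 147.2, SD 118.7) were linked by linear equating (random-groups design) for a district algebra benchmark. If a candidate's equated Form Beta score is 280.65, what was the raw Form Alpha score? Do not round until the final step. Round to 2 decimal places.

Invert y = (SD_Y/SD_X)(x − M_X) + M_Y:
x = (SD_X/SD_Y)(y − M_Y) + M_X = (100.6/118.7)(280.65 − 147.2) + 211.6
x = 0.847515 × 133.450 + 211.6 = 324.70

324.70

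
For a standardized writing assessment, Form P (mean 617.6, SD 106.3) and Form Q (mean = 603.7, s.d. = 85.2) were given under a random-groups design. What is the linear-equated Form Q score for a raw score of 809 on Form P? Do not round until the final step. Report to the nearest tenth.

757.1

Linear equating: y = (SD_Y/SD_X)(x − M_X) + M_Y
y = (85.2/106.3)(809 − 617.6) + 603.7
y = 0.801505 × 191.4 + 603.7 = 153.4081 + 603.7 = 757.1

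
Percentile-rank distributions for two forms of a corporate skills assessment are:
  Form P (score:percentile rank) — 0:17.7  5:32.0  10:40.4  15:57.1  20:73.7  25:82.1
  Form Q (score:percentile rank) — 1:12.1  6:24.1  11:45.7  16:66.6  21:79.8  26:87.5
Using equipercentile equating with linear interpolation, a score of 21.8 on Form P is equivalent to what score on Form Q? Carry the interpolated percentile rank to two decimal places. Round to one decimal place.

PR of 21.8 on Form P: 73.7 + (21.8 − 20)/(25 − 20) × (82.1 − 73.7) = 76.72
On Form Q, PR 76.72 falls between score 16 (PR 66.6) and 21 (PR 79.8).
Interpolate: 16 + (76.72 − 66.6)/(79.8 − 66.6) × (21 − 16) = 19.8

19.8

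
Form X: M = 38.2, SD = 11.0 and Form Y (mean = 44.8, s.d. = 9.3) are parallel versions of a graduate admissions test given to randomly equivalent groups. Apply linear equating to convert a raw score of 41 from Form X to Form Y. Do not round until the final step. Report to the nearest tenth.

47.2

Linear equating: y = (SD_Y/SD_X)(x − M_X) + M_Y
y = (9.3/11.0)(41 − 38.2) + 44.8
y = 0.845455 × 2.8 + 44.8 = 2.3673 + 44.8 = 47.2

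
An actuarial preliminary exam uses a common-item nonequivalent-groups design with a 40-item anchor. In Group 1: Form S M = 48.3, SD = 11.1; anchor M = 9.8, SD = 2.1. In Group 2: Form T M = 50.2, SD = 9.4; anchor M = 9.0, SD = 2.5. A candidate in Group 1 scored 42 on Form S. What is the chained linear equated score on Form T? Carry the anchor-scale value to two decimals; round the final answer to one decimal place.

48.7

Form S → anchor (Group 1): v = (2.1/11.1)(42 − 48.3) + 9.8 = 8.61
anchor → Form T (Group 2): y = (9.4/2.5)(8.61 − 9.0) + 50.2 = 48.7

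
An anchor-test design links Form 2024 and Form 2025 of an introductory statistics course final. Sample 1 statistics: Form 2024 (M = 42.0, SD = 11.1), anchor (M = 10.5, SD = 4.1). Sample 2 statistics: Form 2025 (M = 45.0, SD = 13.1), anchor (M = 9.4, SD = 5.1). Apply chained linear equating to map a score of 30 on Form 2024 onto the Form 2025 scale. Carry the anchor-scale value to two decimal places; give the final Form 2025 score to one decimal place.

36.4

Form 2024 → anchor (Sample 1): v = (4.1/11.1)(30 − 42.0) + 10.5 = 6.07
anchor → Form 2025 (Sample 2): y = (13.1/5.1)(6.07 − 9.4) + 45.0 = 36.4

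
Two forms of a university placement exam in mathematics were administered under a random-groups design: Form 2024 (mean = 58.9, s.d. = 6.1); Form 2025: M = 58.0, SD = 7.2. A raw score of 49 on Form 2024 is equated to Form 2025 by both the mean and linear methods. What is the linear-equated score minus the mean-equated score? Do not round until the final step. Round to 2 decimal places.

Mean-equated: 49 + (58.0 − 58.9) = 48.10
Linear-equated: (7.2/6.1)(49 − 58.9) + 58.0 = 46.315
Difference = 46.315 − 48.10 = -1.79

-1.79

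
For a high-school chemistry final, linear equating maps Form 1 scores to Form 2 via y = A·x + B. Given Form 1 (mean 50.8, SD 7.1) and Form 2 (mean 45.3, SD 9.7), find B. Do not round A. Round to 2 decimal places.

-24.10

A = SD_Y / SD_X = 9.7 / 7.1 = 1.366197
B = M_Y − A·M_X = 45.3 − 1.366197 × 50.8 = -24.10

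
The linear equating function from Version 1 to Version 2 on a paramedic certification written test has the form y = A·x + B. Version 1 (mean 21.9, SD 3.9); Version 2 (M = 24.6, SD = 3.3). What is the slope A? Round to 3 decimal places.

A = SD_Y / SD_X = 3.3 / 3.9 = 0.846

0.846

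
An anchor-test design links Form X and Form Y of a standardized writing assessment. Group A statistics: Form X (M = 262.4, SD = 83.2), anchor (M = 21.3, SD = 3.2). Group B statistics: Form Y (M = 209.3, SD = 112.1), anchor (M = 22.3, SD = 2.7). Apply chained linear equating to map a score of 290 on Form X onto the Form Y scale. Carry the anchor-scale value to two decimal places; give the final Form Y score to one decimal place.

211.8

Form X → anchor (Group A): v = (3.2/83.2)(290 − 262.4) + 21.3 = 22.36
anchor → Form Y (Group B): y = (112.1/2.7)(22.36 − 22.3) + 209.3 = 211.8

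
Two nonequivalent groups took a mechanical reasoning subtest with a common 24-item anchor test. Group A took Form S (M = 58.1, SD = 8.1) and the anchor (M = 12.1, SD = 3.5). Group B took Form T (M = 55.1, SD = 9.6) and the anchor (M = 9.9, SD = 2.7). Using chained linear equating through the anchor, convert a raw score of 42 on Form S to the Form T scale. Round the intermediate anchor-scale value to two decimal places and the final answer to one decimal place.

38.2

Form S → anchor (Group A): v = (3.5/8.1)(42 − 58.1) + 12.1 = 5.14
anchor → Form T (Group B): y = (9.6/2.7)(5.14 − 9.9) + 55.1 = 38.2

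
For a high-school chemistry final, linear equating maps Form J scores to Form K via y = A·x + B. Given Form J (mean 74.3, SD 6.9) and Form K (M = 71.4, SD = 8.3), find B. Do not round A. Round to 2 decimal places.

A = SD_Y / SD_X = 8.3 / 6.9 = 1.202899
B = M_Y − A·M_X = 71.4 − 1.202899 × 74.3 = -17.98

-17.98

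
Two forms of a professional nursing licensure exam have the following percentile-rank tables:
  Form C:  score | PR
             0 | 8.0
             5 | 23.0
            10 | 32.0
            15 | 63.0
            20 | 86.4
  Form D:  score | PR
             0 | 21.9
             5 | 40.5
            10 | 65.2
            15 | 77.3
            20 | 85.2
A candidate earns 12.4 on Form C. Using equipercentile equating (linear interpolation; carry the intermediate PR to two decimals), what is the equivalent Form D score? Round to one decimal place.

6.3

PR of 12.4 on Form C: 32.0 + (12.4 − 10)/(15 − 10) × (63.0 − 32.0) = 46.88
On Form D, PR 46.88 falls between score 5 (PR 40.5) and 10 (PR 65.2).
Interpolate: 5 + (46.88 − 40.5)/(65.2 − 40.5) × (10 − 5) = 6.3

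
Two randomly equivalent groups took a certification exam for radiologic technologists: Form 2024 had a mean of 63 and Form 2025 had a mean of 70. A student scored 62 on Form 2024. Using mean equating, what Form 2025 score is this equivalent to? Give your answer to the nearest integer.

Mean equating: y = x + (M_Y − M_X) = 62 + (70 − 63) = 69

69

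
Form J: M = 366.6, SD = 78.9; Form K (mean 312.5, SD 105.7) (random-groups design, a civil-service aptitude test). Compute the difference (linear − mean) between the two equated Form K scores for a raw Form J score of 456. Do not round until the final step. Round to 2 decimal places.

30.37

Mean-equated: 456 + (312.5 − 366.6) = 401.90
Linear-equated: (105.7/78.9)(456 − 366.6) + 312.5 = 432.267
Difference = 432.267 − 401.90 = 30.37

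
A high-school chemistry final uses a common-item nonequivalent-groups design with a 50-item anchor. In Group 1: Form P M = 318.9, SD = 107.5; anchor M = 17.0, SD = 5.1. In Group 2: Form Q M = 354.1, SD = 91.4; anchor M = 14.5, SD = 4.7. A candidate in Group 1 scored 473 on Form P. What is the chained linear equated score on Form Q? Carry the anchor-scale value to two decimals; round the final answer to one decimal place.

544.9

Form P → anchor (Group 1): v = (5.1/107.5)(473 − 318.9) + 17.0 = 24.31
anchor → Form Q (Group 2): y = (91.4/4.7)(24.31 − 14.5) + 354.1 = 544.9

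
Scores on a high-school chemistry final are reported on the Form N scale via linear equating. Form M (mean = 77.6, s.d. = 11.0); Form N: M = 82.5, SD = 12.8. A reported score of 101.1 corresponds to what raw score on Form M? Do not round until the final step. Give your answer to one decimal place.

93.6

Invert y = (SD_Y/SD_X)(x − M_X) + M_Y:
x = (SD_X/SD_Y)(y − M_Y) + M_X = (11.0/12.8)(101.1 − 82.5) + 77.6
x = 0.859375 × 18.600 + 77.6 = 93.6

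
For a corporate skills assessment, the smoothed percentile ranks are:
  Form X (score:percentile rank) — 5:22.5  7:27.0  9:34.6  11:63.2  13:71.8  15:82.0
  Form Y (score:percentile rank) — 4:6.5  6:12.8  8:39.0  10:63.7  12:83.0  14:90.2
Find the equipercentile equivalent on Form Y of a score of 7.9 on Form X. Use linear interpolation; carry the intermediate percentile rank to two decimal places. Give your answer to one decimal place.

7.3

PR of 7.9 on Form X: 27.0 + (7.9 − 7)/(9 − 7) × (34.6 − 27.0) = 30.42
On Form Y, PR 30.42 falls between score 6 (PR 12.8) and 8 (PR 39.0).
Interpolate: 6 + (30.42 − 12.8)/(39.0 − 12.8) × (8 − 6) = 7.3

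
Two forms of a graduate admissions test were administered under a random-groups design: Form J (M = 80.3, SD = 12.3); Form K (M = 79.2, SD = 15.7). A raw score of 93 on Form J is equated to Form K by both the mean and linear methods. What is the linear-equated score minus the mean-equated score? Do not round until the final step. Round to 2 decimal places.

3.51

Mean-equated: 93 + (79.2 − 80.3) = 91.90
Linear-equated: (15.7/12.3)(93 − 80.3) + 79.2 = 95.411
Difference = 95.411 − 91.90 = 3.51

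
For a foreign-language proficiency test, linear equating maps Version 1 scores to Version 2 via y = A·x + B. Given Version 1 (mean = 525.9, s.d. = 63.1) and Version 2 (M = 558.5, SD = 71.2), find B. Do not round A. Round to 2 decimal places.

A = SD_Y / SD_X = 71.2 / 63.1 = 1.128368
B = M_Y − A·M_X = 558.5 − 1.128368 × 525.9 = -34.91

-34.91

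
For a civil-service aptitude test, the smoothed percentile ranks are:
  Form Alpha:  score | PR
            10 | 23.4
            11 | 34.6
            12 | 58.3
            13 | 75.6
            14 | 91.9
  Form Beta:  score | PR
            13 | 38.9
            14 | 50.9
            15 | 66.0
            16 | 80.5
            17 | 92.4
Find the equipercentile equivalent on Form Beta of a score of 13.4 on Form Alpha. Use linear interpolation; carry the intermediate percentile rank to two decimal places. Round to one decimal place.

16.1

PR of 13.4 on Form Alpha: 75.6 + (13.4 − 13)/(14 − 13) × (91.9 − 75.6) = 82.12
On Form Beta, PR 82.12 falls between score 16 (PR 80.5) and 17 (PR 92.4).
Interpolate: 16 + (82.12 − 80.5)/(92.4 − 80.5) × (17 − 16) = 16.1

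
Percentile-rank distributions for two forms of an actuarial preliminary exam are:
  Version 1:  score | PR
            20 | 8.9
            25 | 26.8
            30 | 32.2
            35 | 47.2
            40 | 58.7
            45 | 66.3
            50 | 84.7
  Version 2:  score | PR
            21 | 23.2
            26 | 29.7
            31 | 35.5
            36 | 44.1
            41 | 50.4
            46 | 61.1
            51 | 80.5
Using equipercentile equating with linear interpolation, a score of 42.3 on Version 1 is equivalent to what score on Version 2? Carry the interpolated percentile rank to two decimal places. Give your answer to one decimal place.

PR of 42.3 on Version 1: 58.7 + (42.3 − 40)/(45 − 40) × (66.3 − 58.7) = 62.20
On Version 2, PR 62.20 falls between score 46 (PR 61.1) and 51 (PR 80.5).
Interpolate: 46 + (62.20 − 61.1)/(80.5 − 61.1) × (51 − 46) = 46.3

46.3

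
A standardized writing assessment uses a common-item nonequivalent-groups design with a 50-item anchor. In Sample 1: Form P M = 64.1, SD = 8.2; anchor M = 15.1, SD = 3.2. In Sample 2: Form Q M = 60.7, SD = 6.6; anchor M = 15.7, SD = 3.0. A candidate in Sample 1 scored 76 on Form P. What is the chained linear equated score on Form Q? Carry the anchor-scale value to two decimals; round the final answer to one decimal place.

Form P → anchor (Sample 1): v = (3.2/8.2)(76 − 64.1) + 15.1 = 19.74
anchor → Form Q (Sample 2): y = (6.6/3.0)(19.74 − 15.7) + 60.7 = 69.6

69.6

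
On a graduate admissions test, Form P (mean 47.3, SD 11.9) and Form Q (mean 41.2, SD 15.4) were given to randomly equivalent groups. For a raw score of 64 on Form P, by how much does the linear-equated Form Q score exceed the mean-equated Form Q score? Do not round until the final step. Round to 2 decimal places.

Mean-equated: 64 + (41.2 − 47.3) = 57.90
Linear-equated: (15.4/11.9)(64 − 47.3) + 41.2 = 62.812
Difference = 62.812 − 57.90 = 4.91

4.91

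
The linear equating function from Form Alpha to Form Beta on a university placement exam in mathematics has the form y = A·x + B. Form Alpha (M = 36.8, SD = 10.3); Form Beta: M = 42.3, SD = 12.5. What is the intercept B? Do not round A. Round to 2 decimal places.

A = SD_Y / SD_X = 12.5 / 10.3 = 1.213592
B = M_Y − A·M_X = 42.3 − 1.213592 × 36.8 = -2.36

-2.36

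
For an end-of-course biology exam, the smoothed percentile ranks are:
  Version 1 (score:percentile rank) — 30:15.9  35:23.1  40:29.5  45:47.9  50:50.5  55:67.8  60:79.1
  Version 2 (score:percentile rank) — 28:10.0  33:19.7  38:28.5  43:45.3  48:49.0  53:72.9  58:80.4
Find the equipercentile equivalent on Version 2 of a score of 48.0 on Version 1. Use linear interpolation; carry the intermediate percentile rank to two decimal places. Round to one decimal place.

PR of 48.0 on Version 1: 47.9 + (48.0 − 45)/(50 − 45) × (50.5 − 47.9) = 49.46
On Version 2, PR 49.46 falls between score 48 (PR 49.0) and 53 (PR 72.9).
Interpolate: 48 + (49.46 − 49.0)/(72.9 − 49.0) × (53 − 48) = 48.1

48.1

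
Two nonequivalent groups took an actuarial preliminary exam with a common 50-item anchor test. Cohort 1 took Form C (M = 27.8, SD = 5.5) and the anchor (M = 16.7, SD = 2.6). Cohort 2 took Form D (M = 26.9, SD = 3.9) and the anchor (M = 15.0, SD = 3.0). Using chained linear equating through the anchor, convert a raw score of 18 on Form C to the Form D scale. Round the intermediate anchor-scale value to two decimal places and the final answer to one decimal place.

23.1

Form C → anchor (Cohort 1): v = (2.6/5.5)(18 − 27.8) + 16.7 = 12.07
anchor → Form D (Cohort 2): y = (3.9/3.0)(12.07 − 15.0) + 26.9 = 23.1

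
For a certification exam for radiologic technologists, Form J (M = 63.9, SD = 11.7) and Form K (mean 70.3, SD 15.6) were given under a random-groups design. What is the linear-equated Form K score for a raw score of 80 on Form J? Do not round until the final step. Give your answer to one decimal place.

Linear equating: y = (SD_Y/SD_X)(x − M_X) + M_Y
y = (15.6/11.7)(80 − 63.9) + 70.3
y = 1.333333 × 16.1 + 70.3 = 21.4667 + 70.3 = 91.8

91.8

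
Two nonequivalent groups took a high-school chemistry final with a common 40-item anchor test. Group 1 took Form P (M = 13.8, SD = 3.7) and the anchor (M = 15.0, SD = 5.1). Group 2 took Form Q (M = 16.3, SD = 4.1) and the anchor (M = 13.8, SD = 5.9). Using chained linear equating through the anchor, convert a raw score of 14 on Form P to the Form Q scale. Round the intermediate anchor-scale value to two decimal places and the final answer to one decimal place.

Form P → anchor (Group 1): v = (5.1/3.7)(14 − 13.8) + 15.0 = 15.28
anchor → Form Q (Group 2): y = (4.1/5.9)(15.28 − 13.8) + 16.3 = 17.3

17.3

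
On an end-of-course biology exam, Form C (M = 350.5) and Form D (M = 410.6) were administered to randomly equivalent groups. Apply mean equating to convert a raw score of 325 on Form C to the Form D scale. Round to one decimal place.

Mean equating: y = x + (M_Y − M_X) = 325 + (410.6 − 350.5) = 385.1

385.1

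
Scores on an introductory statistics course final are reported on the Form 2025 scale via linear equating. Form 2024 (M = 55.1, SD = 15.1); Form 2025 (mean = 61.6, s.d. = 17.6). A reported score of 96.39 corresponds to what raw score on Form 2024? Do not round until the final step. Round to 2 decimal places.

Invert y = (SD_Y/SD_X)(x − M_X) + M_Y:
x = (SD_X/SD_Y)(y − M_Y) + M_X = (15.1/17.6)(96.39 − 61.6) + 55.1
x = 0.857955 × 34.790 + 55.1 = 84.95

84.95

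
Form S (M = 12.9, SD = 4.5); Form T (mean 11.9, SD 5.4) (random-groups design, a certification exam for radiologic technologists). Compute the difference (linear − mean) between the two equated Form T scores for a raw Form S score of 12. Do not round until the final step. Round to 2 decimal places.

-0.18

Mean-equated: 12 + (11.9 − 12.9) = 11.00
Linear-equated: (5.4/4.5)(12 − 12.9) + 11.9 = 10.820
Difference = 10.820 − 11.00 = -0.18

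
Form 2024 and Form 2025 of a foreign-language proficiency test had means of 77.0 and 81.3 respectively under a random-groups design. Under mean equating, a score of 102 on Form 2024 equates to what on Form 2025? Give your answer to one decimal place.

106.3

Mean equating: y = x + (M_Y − M_X) = 102 + (81.3 − 77.0) = 106.3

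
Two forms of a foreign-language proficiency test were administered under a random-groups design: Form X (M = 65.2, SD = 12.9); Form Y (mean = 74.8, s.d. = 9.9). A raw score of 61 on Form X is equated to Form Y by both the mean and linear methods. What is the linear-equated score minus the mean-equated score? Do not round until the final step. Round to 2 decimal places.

0.98

Mean-equated: 61 + (74.8 − 65.2) = 70.60
Linear-equated: (9.9/12.9)(61 − 65.2) + 74.8 = 71.577
Difference = 71.577 − 70.60 = 0.98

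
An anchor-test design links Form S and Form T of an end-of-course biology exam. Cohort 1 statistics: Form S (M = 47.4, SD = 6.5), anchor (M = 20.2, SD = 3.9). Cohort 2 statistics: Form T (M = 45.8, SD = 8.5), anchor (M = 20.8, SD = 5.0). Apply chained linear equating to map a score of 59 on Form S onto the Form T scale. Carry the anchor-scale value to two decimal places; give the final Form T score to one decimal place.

Form S → anchor (Cohort 1): v = (3.9/6.5)(59 − 47.4) + 20.2 = 27.16
anchor → Form T (Cohort 2): y = (8.5/5.0)(27.16 − 20.8) + 45.8 = 56.6

56.6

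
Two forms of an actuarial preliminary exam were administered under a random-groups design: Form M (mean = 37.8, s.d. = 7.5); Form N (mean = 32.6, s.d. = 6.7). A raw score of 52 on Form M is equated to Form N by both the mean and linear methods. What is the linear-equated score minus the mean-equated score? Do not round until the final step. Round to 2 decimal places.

-1.51

Mean-equated: 52 + (32.6 − 37.8) = 46.80
Linear-equated: (6.7/7.5)(52 − 37.8) + 32.6 = 45.285
Difference = 45.285 − 46.80 = -1.51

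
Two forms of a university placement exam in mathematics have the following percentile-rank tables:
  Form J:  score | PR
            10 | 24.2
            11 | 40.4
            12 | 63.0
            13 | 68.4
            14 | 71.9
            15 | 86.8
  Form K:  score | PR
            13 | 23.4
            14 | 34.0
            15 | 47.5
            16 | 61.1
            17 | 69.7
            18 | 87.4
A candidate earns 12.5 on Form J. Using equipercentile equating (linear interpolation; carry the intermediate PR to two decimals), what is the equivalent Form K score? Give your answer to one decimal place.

16.5

PR of 12.5 on Form J: 63.0 + (12.5 − 12)/(13 − 12) × (68.4 − 63.0) = 65.70
On Form K, PR 65.70 falls between score 16 (PR 61.1) and 17 (PR 69.7).
Interpolate: 16 + (65.70 − 61.1)/(69.7 − 61.1) × (17 − 16) = 16.5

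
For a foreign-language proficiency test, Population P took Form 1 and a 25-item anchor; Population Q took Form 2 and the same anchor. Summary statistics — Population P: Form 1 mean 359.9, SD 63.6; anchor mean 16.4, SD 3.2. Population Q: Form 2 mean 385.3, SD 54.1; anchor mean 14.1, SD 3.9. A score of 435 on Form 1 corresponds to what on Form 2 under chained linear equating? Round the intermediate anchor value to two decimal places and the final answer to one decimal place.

Form 1 → anchor (Population P): v = (3.2/63.6)(435 − 359.9) + 16.4 = 20.18
anchor → Form 2 (Population Q): y = (54.1/3.9)(20.18 − 14.1) + 385.3 = 469.6

469.6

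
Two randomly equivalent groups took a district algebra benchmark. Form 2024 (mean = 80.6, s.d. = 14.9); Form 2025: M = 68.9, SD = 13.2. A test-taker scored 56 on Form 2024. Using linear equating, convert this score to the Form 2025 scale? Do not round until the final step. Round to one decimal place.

47.1

Linear equating: y = (SD_Y/SD_X)(x − M_X) + M_Y
y = (13.2/14.9)(56 − 80.6) + 68.9
y = 0.885906 × -24.6 + 68.9 = -21.7933 + 68.9 = 47.1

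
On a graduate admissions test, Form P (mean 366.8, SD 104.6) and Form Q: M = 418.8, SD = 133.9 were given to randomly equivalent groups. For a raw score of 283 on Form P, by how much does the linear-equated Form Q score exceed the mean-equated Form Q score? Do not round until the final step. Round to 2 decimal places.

Mean-equated: 283 + (418.8 − 366.8) = 335.00
Linear-equated: (133.9/104.6)(283 − 366.8) + 418.8 = 311.526
Difference = 311.526 − 335.00 = -23.47

-23.47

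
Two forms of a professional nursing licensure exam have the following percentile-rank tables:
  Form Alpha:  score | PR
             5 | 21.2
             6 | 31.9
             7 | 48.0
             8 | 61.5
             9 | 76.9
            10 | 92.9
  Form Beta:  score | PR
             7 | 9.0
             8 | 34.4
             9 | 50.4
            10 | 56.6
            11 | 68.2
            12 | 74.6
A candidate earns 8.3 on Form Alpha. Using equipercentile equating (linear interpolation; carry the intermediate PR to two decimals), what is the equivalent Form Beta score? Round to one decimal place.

10.8

PR of 8.3 on Form Alpha: 61.5 + (8.3 − 8)/(9 − 8) × (76.9 − 61.5) = 66.12
On Form Beta, PR 66.12 falls between score 10 (PR 56.6) and 11 (PR 68.2).
Interpolate: 10 + (66.12 − 56.6)/(68.2 − 56.6) × (11 − 10) = 10.8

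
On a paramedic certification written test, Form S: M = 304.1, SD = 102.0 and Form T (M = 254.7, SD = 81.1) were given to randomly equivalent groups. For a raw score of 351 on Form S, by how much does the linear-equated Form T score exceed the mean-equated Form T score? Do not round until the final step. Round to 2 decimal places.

Mean-equated: 351 + (254.7 − 304.1) = 301.60
Linear-equated: (81.1/102.0)(351 − 304.1) + 254.7 = 291.990
Difference = 291.990 − 301.60 = -9.61

-9.61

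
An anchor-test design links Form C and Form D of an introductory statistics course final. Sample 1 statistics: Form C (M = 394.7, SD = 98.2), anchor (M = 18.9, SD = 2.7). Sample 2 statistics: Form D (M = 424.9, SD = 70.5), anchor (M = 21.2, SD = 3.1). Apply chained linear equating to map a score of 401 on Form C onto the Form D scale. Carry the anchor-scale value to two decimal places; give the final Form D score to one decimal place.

Form C → anchor (Sample 1): v = (2.7/98.2)(401 − 394.7) + 18.9 = 19.07
anchor → Form D (Sample 2): y = (70.5/3.1)(19.07 − 21.2) + 424.9 = 376.5

376.5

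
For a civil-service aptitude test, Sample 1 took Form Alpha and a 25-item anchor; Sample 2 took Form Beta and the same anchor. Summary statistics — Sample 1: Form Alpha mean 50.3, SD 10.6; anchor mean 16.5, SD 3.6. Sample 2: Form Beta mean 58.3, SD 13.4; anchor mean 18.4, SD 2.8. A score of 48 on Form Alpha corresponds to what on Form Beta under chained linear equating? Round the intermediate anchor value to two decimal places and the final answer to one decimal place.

Form Alpha → anchor (Sample 1): v = (3.6/10.6)(48 − 50.3) + 16.5 = 15.72
anchor → Form Beta (Sample 2): y = (13.4/2.8)(15.72 − 18.4) + 58.3 = 45.5

45.5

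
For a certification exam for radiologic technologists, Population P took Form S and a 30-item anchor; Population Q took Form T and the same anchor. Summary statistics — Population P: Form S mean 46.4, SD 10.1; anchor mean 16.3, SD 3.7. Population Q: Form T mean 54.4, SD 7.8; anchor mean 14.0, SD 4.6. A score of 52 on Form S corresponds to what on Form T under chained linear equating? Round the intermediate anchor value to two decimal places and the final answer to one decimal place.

61.8

Form S → anchor (Population P): v = (3.7/10.1)(52 − 46.4) + 16.3 = 18.35
anchor → Form T (Population Q): y = (7.8/4.6)(18.35 − 14.0) + 54.4 = 61.8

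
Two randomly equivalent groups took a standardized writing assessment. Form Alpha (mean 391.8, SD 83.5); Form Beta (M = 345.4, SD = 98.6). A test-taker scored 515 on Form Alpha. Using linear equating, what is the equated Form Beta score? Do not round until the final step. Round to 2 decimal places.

490.88

Linear equating: y = (SD_Y/SD_X)(x − M_X) + M_Y
y = (98.6/83.5)(515 − 391.8) + 345.4
y = 1.180838 × 123.2 + 345.4 = 145.4793 + 345.4 = 490.88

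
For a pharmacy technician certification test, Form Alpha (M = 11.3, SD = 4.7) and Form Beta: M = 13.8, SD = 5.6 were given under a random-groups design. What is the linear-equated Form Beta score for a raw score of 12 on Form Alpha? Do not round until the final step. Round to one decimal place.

14.6

Linear equating: y = (SD_Y/SD_X)(x − M_X) + M_Y
y = (5.6/4.7)(12 − 11.3) + 13.8
y = 1.191489 × 0.7 + 13.8 = 0.8340 + 13.8 = 14.6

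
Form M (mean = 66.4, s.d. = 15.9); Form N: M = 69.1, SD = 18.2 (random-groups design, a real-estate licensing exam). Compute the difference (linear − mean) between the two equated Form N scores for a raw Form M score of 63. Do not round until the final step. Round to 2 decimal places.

Mean-equated: 63 + (69.1 − 66.4) = 65.70
Linear-equated: (18.2/15.9)(63 − 66.4) + 69.1 = 65.208
Difference = 65.208 − 65.70 = -0.49

-0.49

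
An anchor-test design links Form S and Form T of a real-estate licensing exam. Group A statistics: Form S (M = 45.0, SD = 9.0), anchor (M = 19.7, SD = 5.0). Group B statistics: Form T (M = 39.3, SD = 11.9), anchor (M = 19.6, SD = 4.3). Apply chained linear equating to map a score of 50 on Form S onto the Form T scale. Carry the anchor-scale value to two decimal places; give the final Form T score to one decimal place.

47.3

Form S → anchor (Group A): v = (5.0/9.0)(50 − 45.0) + 19.7 = 22.48
anchor → Form T (Group B): y = (11.9/4.3)(22.48 − 19.6) + 39.3 = 47.3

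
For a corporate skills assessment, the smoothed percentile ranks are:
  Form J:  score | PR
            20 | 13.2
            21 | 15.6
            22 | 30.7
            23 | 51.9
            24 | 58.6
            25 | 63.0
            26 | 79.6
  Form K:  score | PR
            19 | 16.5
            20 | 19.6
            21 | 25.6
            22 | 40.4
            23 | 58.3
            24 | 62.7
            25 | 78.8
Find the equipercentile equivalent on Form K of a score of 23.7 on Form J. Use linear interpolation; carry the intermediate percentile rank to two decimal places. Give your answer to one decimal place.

PR of 23.7 on Form J: 51.9 + (23.7 − 23)/(24 − 23) × (58.6 − 51.9) = 56.59
On Form K, PR 56.59 falls between score 22 (PR 40.4) and 23 (PR 58.3).
Interpolate: 22 + (56.59 − 40.4)/(58.3 − 40.4) × (23 − 22) = 22.9

22.9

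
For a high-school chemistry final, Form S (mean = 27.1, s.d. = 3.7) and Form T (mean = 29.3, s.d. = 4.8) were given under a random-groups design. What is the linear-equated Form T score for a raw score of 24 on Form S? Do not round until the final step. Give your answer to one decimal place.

25.3

Linear equating: y = (SD_Y/SD_X)(x − M_X) + M_Y
y = (4.8/3.7)(24 − 27.1) + 29.3
y = 1.297297 × -3.1 + 29.3 = -4.0216 + 29.3 = 25.3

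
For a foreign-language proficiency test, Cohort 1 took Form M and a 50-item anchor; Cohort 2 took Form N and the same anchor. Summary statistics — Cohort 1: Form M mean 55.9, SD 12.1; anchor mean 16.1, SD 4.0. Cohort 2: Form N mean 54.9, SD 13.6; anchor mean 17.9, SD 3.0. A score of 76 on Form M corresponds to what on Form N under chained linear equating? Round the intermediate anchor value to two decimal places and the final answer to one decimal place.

Form M → anchor (Cohort 1): v = (4.0/12.1)(76 − 55.9) + 16.1 = 22.74
anchor → Form N (Cohort 2): y = (13.6/3.0)(22.74 − 17.9) + 54.9 = 76.8

76.8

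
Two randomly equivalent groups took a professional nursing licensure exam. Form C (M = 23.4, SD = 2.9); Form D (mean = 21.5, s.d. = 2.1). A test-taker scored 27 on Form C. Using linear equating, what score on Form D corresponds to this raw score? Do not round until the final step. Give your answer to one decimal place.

Linear equating: y = (SD_Y/SD_X)(x − M_X) + M_Y
y = (2.1/2.9)(27 − 23.4) + 21.5
y = 0.724138 × 3.6 + 21.5 = 2.6069 + 21.5 = 24.1

24.1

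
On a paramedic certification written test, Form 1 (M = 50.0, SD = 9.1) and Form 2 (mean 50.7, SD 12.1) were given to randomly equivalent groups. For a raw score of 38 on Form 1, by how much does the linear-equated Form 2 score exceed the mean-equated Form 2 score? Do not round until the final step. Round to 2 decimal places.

Mean-equated: 38 + (50.7 − 50.0) = 38.70
Linear-equated: (12.1/9.1)(38 − 50.0) + 50.7 = 34.744
Difference = 34.744 − 38.70 = -3.96

-3.96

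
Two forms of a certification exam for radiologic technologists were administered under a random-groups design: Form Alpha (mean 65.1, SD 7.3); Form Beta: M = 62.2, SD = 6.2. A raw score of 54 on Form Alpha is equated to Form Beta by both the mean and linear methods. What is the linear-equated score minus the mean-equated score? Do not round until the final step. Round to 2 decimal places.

1.67

Mean-equated: 54 + (62.2 − 65.1) = 51.10
Linear-equated: (6.2/7.3)(54 − 65.1) + 62.2 = 52.773
Difference = 52.773 − 51.10 = 1.67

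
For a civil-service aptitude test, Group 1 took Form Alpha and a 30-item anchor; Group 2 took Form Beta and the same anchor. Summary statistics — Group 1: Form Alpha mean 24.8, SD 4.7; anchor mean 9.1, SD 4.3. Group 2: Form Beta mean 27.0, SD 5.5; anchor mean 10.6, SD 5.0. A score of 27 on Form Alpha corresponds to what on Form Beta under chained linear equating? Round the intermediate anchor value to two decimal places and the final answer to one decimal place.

27.6

Form Alpha → anchor (Group 1): v = (4.3/4.7)(27 − 24.8) + 9.1 = 11.11
anchor → Form Beta (Group 2): y = (5.5/5.0)(11.11 − 10.6) + 27.0 = 27.6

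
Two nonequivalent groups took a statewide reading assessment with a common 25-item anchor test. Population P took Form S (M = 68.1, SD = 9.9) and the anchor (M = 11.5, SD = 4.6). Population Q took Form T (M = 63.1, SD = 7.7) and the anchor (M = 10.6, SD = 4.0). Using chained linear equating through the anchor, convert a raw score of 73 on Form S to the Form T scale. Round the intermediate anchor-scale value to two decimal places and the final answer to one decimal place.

Form S → anchor (Population P): v = (4.6/9.9)(73 − 68.1) + 11.5 = 13.78
anchor → Form T (Population Q): y = (7.7/4.0)(13.78 − 10.6) + 63.1 = 69.2

69.2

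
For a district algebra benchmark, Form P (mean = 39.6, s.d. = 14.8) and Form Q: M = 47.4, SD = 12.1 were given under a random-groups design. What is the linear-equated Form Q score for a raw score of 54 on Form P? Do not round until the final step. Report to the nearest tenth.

59.2

Linear equating: y = (SD_Y/SD_X)(x − M_X) + M_Y
y = (12.1/14.8)(54 − 39.6) + 47.4
y = 0.817568 × 14.4 + 47.4 = 11.7730 + 47.4 = 59.2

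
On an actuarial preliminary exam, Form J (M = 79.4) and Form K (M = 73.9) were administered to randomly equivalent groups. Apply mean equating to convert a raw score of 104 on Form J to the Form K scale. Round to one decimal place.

Mean equating: y = x + (M_Y − M_X) = 104 + (73.9 − 79.4) = 98.5

98.5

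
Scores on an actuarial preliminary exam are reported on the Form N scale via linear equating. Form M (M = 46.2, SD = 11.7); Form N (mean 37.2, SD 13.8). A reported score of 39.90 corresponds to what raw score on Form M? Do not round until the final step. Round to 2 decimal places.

48.49

Invert y = (SD_Y/SD_X)(x − M_X) + M_Y:
x = (SD_X/SD_Y)(y − M_Y) + M_X = (11.7/13.8)(39.90 − 37.2) + 46.2
x = 0.847826 × 2.700 + 46.2 = 48.49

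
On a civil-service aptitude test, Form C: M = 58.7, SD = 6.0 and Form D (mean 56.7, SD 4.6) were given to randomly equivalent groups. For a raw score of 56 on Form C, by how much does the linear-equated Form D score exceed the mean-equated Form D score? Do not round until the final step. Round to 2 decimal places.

0.63

Mean-equated: 56 + (56.7 − 58.7) = 54.00
Linear-equated: (4.6/6.0)(56 − 58.7) + 56.7 = 54.630
Difference = 54.630 − 54.00 = 0.63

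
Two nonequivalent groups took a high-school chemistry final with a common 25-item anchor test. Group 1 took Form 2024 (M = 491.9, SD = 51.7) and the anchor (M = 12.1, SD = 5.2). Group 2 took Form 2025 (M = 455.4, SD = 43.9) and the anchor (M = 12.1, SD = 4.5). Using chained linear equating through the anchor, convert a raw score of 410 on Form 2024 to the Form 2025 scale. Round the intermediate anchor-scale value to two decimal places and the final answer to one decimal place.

Form 2024 → anchor (Group 1): v = (5.2/51.7)(410 − 491.9) + 12.1 = 3.86
anchor → Form 2025 (Group 2): y = (43.9/4.5)(3.86 − 12.1) + 455.4 = 375.0

375.0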